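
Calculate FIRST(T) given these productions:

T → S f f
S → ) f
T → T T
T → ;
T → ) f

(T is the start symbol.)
FIRST sets of the other non-terminals involved (by the same procedure, iterated to a fixed point):
  FIRST(S) = { ')' }

From T → S f f:
  - S is a non-terminal: add FIRST(S) \ {ε} = { ')' }
    S is not nullable, so stop
From T → T T:
  - T is the symbol being defined: contributes nothing new
    T is not nullable, so stop
From T → ;:
  - ';' is a terminal: add ';' and stop
From T → ) f:
  - ')' is a terminal: add ')' and stop

Collecting: FIRST(T) = { ')', ';' }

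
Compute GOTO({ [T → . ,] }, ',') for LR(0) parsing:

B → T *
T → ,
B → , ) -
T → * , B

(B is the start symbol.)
GOTO(I, ',') = CLOSURE({ [A → αX.β] : [A → α.Xβ] ∈ I, X = ',' })

Items with dot before ',', with the dot advanced:
  [T → . ,] → [T → , .]
Closure adds nothing (no advanced item has the dot before a non-terminal).

GOTO = { [T → , .] }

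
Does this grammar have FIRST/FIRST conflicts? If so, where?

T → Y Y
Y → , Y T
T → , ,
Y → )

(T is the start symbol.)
FIRST sets of the non-terminals at (or reachable through a nullable prefix from) the front of some alternative:
  FIRST(Y) = { ')', ',' }

Productions for T:
  T → Y Y: FIRST = { ')', ',' }
  T → , ,: FIRST = { ',' }
Productions for Y:
  Y → , Y T: FIRST = { ',' }
  Y → ): FIRST = { ')' }

Conflict for T: T → Y Y and T → , ,
  Overlap: { ',' }

Answer: Yes. T → Y Y / T → ',' ',' on { ',' }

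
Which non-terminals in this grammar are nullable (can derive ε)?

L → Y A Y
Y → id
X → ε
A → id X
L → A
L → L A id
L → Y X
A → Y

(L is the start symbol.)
{ 'X' }

ε-productions: X → ε
So X is immediately nullable.
No further non-terminal can be added: every production for the remaining non-terminals contains a terminal or a non-nullable non-terminal.
Nullable = { 'X' }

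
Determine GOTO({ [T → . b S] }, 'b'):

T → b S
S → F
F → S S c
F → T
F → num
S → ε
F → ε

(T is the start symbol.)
GOTO(I, 'b') = CLOSURE({ [A → αX.β] : [A → α.Xβ] ∈ I, X = 'b' })

Items with dot before 'b', with the dot advanced:
  [T → . b S] → [T → b . S]
Closure of the advanced items:
  [T → b . S] has the dot before S: add [S → . F], [S → .]
  [S → . F] has the dot before F: add [F → . S S c], [F → . T], [F → . num], [F → .]
  [F → . T] has the dot before T: add [T → . b S]

GOTO = { [F → . S S c], [F → . T], [F → . num], [F → .], [S → . F], [S → .], [T → . b S], [T → b . S] }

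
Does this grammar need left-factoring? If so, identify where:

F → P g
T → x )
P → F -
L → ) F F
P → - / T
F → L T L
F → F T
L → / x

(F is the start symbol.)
No, left-factoring is not needed

Left-factoring is needed when two productions for the same non-terminal
share a common prefix on the right-hand side.

Productions for F:
  F → P g
  F → L T L
  F → F T
Productions for P:
  P → F -
  P → - / T
Productions for L:
  L → ) F F
  L → / x

No common prefixes found.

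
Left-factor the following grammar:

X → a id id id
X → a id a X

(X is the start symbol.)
Left-factoring transforms A → αβ₁ | αβ₂ into A → αA' and A' → β₁ | β₂
(α is the longest common prefix among the alternatives). Repeat until
no nonterminal has two alternatives with a common prefix.

Round 1: X has alternatives sharing prefix 'a id'. Introduce X': X → a id X'
  Add: X' → id id
  Add: X' → a X

No remaining common prefixes — done.

Resulting grammar:
X → a id X'
X' → id id
X' → a X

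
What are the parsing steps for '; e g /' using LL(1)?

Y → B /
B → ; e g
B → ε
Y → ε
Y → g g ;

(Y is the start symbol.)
LL(1) parsing maintains a stack (initially the start symbol over $) and the input. At each step: if the stack top is a terminal, match it against the current input token; if it is a non-terminal N, replace it with the RHS of M[N, lookahead] (the unique production whose predict set contains the lookahead).

Stack is shown with the top on the left.

Stack      Input      Action
----------------------------
Y $        ; e g / $  output Y → B /
B / $      ; e g / $  output B → ; e g
; e g / $  ; e g / $  match ';'
e g / $    e g / $    match 'e'
g / $      g / $      match 'g'
/ $        / $        match '/'
$          $          accept

The string is accepted.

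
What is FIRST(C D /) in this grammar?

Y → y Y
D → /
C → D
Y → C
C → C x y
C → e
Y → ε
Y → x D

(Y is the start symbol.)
{ '/', 'e' }

FIRST sets of the non-terminals involved (from the grammar, by fixed-point iteration):
  FIRST(C) = { '/', 'e' }

To compute FIRST(C D /), process the symbols left to right:
Symbol C is a non-terminal. Add FIRST(C) \ {ε} = { '/', 'e' }
C is not nullable (ε ∉ FIRST(C)), so stop here.
FIRST(C D /) = { '/', 'e' }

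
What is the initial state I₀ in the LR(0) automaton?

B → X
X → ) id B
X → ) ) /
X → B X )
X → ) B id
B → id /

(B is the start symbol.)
First, augment the grammar with B' → B
I₀ = CLOSURE({ [B' → . B] }):
  [B' → . B] has the dot before B: add [B → . X], [B → . id /]
  [B → . X] has the dot before X: add [X → . ) id B], [X → . ) ) /], [X → . B X )], [X → . ) B id]
No further items can be added.

I₀ = { [B → . X], [B → . id /], [B' → . B], [X → . ) ) /], [X → . ) B id], [X → . ) id B], [X → . B X )] }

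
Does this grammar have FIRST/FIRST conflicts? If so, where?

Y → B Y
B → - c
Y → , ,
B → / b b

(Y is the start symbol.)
No FIRST/FIRST conflicts.

A FIRST/FIRST conflict occurs when two productions N → α and N → β for the same non-terminal have FIRST(α) ∩ FIRST(β) ≠ ∅ (with ε ∈ FIRST of a nullable right-hand side, so two nullable alternatives also conflict).

FIRST sets of the non-terminals at (or reachable through a nullable prefix from) the front of some alternative:
  FIRST(B) = { '-', '/' }

Productions for Y:
  Y → B Y: FIRST = { '-', '/' }
  Y → , ,: FIRST = { ',' }
Productions for B:
  B → - c: FIRST = { '-' }
  B → / b b: FIRST = { '/' }

All alternatives of each non-terminal have pairwise disjoint FIRST sets.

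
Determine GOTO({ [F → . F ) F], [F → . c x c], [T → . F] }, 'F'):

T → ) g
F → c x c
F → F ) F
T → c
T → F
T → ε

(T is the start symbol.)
{ [F → F . ) F], [T → F .] }

GOTO(I, 'F') = CLOSURE({ [A → αX.β] : [A → α.Xβ] ∈ I, X = 'F' })

Items with dot before 'F', with the dot advanced:
  [F → . F ) F] → [F → F . ) F]
  [T → . F] → [T → F .]
Closure adds nothing (no advanced item has the dot before a non-terminal).

GOTO = { [F → F . ) F], [T → F .] }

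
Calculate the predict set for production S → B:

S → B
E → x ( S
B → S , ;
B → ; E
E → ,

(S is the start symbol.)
PREDICT(S → B) = (FIRST(RHS) \ {ε}) ∪ (FOLLOW(S) if ε ∈ FIRST(RHS), i.e. RHS ⇒* ε)
FIRST(B) = { ';' }
FIRST(B) = { ';' }
ε ∉ FIRST(B), so FOLLOW(S) is not added.
PREDICT(S → B) = { ';' }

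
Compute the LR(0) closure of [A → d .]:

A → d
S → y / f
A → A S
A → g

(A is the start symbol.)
{ [A → d .] }

Start with: [A → d .]
The dot is at the end, so nothing is added.

CLOSURE = { [A → d .] }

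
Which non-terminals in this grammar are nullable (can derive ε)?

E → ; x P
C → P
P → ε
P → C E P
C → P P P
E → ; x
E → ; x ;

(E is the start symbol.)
{ 'C', 'P' }

A non-terminal is nullable if it can derive ε (the empty string): either it has an ε-production, or it has a production whose right-hand side consists entirely of nullable non-terminals.

ε-productions: P → ε
So P is immediately nullable.
C → P: every symbol on the right is nullable, so C is nullable too.
No further non-terminal can be added: every production for the remaining non-terminals contains a terminal or a non-nullable non-terminal.
Nullable = { 'C', 'P' }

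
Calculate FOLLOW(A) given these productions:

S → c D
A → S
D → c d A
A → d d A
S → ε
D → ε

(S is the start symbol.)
{ $ }

To compute FOLLOW(A), find every occurrence of A on a right-hand side N → α A β: add FIRST(β) \ {ε}, and if β is empty or nullable also add FOLLOW(N). Iterate to a fixed point.

In D → c d A: A is at the end, add FOLLOW(D)
In A → d d A: A is at the end; this adds FOLLOW(A) to itself — nothing new

The FOLLOW sets referred to above (computed the same way, to a fixed point):
  FOLLOW(D) = { $ }

Taking the union: FOLLOW(A) = { $ }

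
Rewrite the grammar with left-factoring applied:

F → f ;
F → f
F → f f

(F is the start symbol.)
Left-factoring transforms A → αβ₁ | αβ₂ into A → αA' and A' → β₁ | β₂
(α is the longest common prefix among the alternatives). Repeat until
no nonterminal has two alternatives with a common prefix.

Round 1: F has alternatives sharing prefix 'f'. Introduce F': F → f F'
  Add: F' → ;
  Add: F' → ε
  Add: F' → f

No remaining common prefixes — done.

Resulting grammar:
F → f F'
F' → ;
F' → ε
F' → f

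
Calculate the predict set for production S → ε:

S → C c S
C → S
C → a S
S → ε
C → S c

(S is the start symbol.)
{ $, 'c' }

PREDICT(S → ε) = (FIRST(RHS) \ {ε}) ∪ (FOLLOW(S) if ε ∈ FIRST(RHS), i.e. RHS ⇒* ε)
The right-hand side is ε (FIRST(ε) = { ε }), so the predict set is FOLLOW(S) = { $, 'c' }
PREDICT(S → ε) = { $, 'c' }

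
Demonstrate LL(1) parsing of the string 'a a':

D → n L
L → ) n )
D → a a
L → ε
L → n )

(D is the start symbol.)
Stack is shown with the top on the left.

Stack  Input  Action
--------------------
D $    a a $  output D → a a
a a $  a a $  match 'a'
a $    a $    match 'a'
$      $      accept

The string is accepted.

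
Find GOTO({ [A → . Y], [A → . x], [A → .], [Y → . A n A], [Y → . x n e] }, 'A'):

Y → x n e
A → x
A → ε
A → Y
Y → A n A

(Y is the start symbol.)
GOTO(I, 'A') = CLOSURE({ [A → αX.β] : [A → α.Xβ] ∈ I, X = 'A' })

Items with dot before 'A', with the dot advanced:
  [Y → . A n A] → [Y → A . n A]
Closure adds nothing (no advanced item has the dot before a non-terminal).

GOTO = { [Y → A . n A] }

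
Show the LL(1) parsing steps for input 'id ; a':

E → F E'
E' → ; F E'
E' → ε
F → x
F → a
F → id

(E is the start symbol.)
LL(1) parsing maintains a stack (initially the start symbol over $) and the input. At each step: if the stack top is a terminal, match it against the current input token; if it is a non-terminal N, replace it with the RHS of M[N, lookahead] (the unique production whose predict set contains the lookahead).

Stack is shown with the top on the left.

Stack     Input     Action
--------------------------
E $       id ; a $  output E → F E'
F E' $    id ; a $  output F → id
id E' $   id ; a $  match 'id'
E' $      ; a $     output E' → ; F E'
; F E' $  ; a $     match ';'
F E' $    a $       output F → a
a E' $    a $       match 'a'
E' $      $         output E' → ε
$         $         accept

The string is accepted.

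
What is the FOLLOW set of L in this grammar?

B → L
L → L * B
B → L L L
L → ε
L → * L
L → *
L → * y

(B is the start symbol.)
To compute FOLLOW(L), find every occurrence of L on a right-hand side N → α L β: add FIRST(β) \ {ε}, and if β is empty or nullable also add FOLLOW(N). Iterate to a fixed point.

In B → L: L is at the end, add FOLLOW(B)
In L → L * B: L is followed by '*' B, add FIRST('*' B) \ {ε} = { '*' }
In B → L L L: L is followed by L L, add FIRST(L L) \ {ε} = { '*' }
  L L is nullable, so also add FOLLOW(B)
In B → L L L: L is followed by L, add FIRST(L) \ {ε} = { '*' }
  L is nullable, so also add FOLLOW(B)
In B → L L L: L is at the end, add FOLLOW(B)
In L → * L: L is at the end; this adds FOLLOW(L) to itself — nothing new

The FOLLOW sets referred to above (computed the same way, to a fixed point):
  FOLLOW(B) = { $, '*' }

Taking the union: FOLLOW(L) = { $, '*' }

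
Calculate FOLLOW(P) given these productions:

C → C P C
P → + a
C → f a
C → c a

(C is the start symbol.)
To compute FOLLOW(P), find every occurrence of P on a right-hand side N → α P β: add FIRST(β) \ {ε}, and if β is empty or nullable also add FOLLOW(N). Iterate to a fixed point.

In C → C P C: P is followed by C, add FIRST(C) \ {ε} = { 'c', 'f' }

Taking the union: FOLLOW(P) = { 'c', 'f' }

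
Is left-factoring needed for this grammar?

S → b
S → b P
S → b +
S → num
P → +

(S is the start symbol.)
Left-factoring is needed when two productions for the same non-terminal
share a common prefix on the right-hand side.

Productions for S:
  S → b
  S → b P
  S → b +
  S → num

Found common prefix 'b' in productions for S

Answer: Yes, S has productions with common prefix 'b'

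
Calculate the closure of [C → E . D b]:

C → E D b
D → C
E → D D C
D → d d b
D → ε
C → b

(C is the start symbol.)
Start with: [C → E . D b]
  [C → E . D b] has the dot before D: add [D → . C], [D → . d d b], [D → .]
  [D → . C] has the dot before C: add [C → . E D b], [C → . b]
  [C → . E D b] has the dot before E: add [E → . D D C]
No further items can be added.

CLOSURE = { [C → . E D b], [C → . b], [C → E . D b], [D → . C], [D → . d d b], [D → .], [E → . D D C] }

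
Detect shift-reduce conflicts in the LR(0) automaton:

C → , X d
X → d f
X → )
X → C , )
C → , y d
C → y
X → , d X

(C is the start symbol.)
Augment with C' → C and build the canonical LR(0) collection (I0 = CLOSURE({[C' → . C]}), then GOTO on every symbol after a dot until no new states appear). It has 17 states:
  I0: { [C → . , X d], [C → . , y d], [C → . y], [C' → . C] }  — shift
  I1: { [C → , . X d], [C → , . y d], [C → . , X d], [C → . , y d], [C → . y], [X → . )], [X → . , d X], [X → . C , )], [X → . d f] }  — shift
  I2: { [C' → C .] }  — accept
  I3: { [C → y .] }  — reduce
  I4: { [X → ) .] }  — reduce
  I5: { [C → , . X d], [C → , . y d], [C → . , X d], [C → . , y d], [C → . y], [X → , . d X], [X → . )], [X → . , d X], [X → . C , )], [X → . d f] }  — shift
  I6: { [X → C . , )] }  — shift
  I7: { [C → , X . d] }  — shift
  I8: { [X → d . f] }  — shift
  I9: { [C → , y . d], [C → y .] }  — shift, reduce
  I10: { [C → , y d .] }  — reduce
  I11: { [X → d f .] }  — reduce
  I12: { [C → , X d .] }  — reduce
  I13: { [X → C , . )] }  — shift
  I14: { [X → C , ) .] }  — reduce
  I15: { [C → . , X d], [C → . , y d], [C → . y], [X → , d . X], [X → . )], [X → . , d X], [X → . C , )], [X → . d f], [X → d . f] }  — shift
  I16: { [X → , d X .] }  — reduce

I9 contains reduce item [C → y .] and shift item [C → , y . d] — shift-reduce conflict.

Answer: Yes — I9: [C → y .] vs [C → , y . d]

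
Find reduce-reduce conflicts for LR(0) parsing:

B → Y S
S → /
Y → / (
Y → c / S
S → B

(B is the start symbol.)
No reduce-reduce conflicts

A reduce-reduce conflict occurs when an LR(0) state has two complete items [A → α .] and [B → β .] — both call for a reduction, and with no lookahead the parser cannot choose between them.

Augment with B' → B and build the canonical LR(0) collection (I0 = CLOSURE({[B' → . B]}), then GOTO on every symbol after a dot until no new states appear). It has 11 states:
  I0: { [B → . Y S], [B' → . B], [Y → . / (], [Y → . c / S] }  — shift
  I1: { [Y → / . (] }  — shift
  I2: { [B' → B .] }  — accept
  I3: { [B → . Y S], [B → Y . S], [S → . /], [S → . B], [Y → . / (], [Y → . c / S] }  — shift
  I4: { [Y → c . / S] }  — shift
  I5: { [B → . Y S], [S → . /], [S → . B], [Y → . / (], [Y → . c / S], [Y → c / . S] }  — shift
  I6: { [S → / .], [Y → / . (] }  — shift, reduce
  I7: { [S → B .] }  — reduce
  I8: { [Y → c / S .] }  — reduce
  I9: { [Y → / ( .] }  — reduce
  I10: { [B → Y S .] }  — reduce

No state contains more than one complete item.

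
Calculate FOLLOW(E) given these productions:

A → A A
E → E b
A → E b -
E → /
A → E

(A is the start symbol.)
To compute FOLLOW(E), find every occurrence of E on a right-hand side N → α E β: add FIRST(β) \ {ε}, and if β is empty or nullable also add FOLLOW(N). Iterate to a fixed point.

In E → E b: E is followed by b, add FIRST(b) \ {ε} = { 'b' }
In A → E b -: E is followed by b '-', add FIRST(b '-') \ {ε} = { 'b' }
In A → E: E is at the end, add FOLLOW(A)

The FOLLOW sets referred to above (computed the same way, to a fixed point):
  FOLLOW(A) = { $, '/' }

Taking the union: FOLLOW(E) = { $, '/', 'b' }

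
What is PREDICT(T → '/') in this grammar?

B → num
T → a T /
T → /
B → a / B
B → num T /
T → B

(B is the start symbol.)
{ '/' }

PREDICT(T → '/') = (FIRST(RHS) \ {ε}) ∪ (FOLLOW(T) if ε ∈ FIRST(RHS), i.e. RHS ⇒* ε)
FIRST('/') = { '/' }
ε ∉ FIRST('/'), so FOLLOW(T) is not added.
PREDICT(T → '/') = { '/' }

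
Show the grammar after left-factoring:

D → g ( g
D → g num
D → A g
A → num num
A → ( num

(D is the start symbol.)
Left-factoring transforms A → αβ₁ | αβ₂ into A → αA' and A' → β₁ | β₂
(α is the longest common prefix among the alternatives). Repeat until
no nonterminal has two alternatives with a common prefix.

Round 1: D has alternatives sharing prefix 'g'. Introduce D': D → g D'
  Add: D' → ( g
  Add: D' → num

No remaining common prefixes — done.

Resulting grammar:
D → g D'
D' → ( g
D' → num
D → A g
A → num num
A → ( num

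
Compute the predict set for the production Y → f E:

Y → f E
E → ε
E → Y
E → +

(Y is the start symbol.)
{ 'f' }

PREDICT(Y → f E) = (FIRST(RHS) \ {ε}) ∪ (FOLLOW(Y) if ε ∈ FIRST(RHS), i.e. RHS ⇒* ε)
FIRST(f E) = { 'f' }
ε ∉ FIRST(f E), so FOLLOW(Y) is not added.
PREDICT(Y → f E) = { 'f' }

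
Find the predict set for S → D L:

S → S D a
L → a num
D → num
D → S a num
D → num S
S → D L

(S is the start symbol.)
{ 'num' }

PREDICT(S → D L) = (FIRST(RHS) \ {ε}) ∪ (FOLLOW(S) if ε ∈ FIRST(RHS), i.e. RHS ⇒* ε)
FIRST(D) = { 'num' }
FIRST(D L) = { 'num' }
ε ∉ FIRST(D L), so FOLLOW(S) is not added.
PREDICT(S → D L) = { 'num' }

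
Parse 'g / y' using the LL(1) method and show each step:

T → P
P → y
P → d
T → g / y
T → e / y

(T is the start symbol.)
LL(1) parsing maintains a stack (initially the start symbol over $) and the input. At each step: if the stack top is a terminal, match it against the current input token; if it is a non-terminal N, replace it with the RHS of M[N, lookahead] (the unique production whose predict set contains the lookahead).

Stack is shown with the top on the left.

Stack    Input    Action
------------------------
T $      g / y $  output T → g / y
g / y $  g / y $  match 'g'
/ y $    / y $    match '/'
y $      y $      match 'y'
$        $        accept

The string is accepted.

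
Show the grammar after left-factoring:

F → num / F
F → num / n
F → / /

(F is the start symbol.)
F → num / F'
F' → F
F' → n
F → / /

Left-factoring transforms A → αβ₁ | αβ₂ into A → αA' and A' → β₁ | β₂
(α is the longest common prefix among the alternatives). Repeat until
no nonterminal has two alternatives with a common prefix.

Round 1: F has alternatives sharing prefix 'num /'. Introduce F': F → num / F'
  Add: F' → F
  Add: F' → n

No remaining common prefixes — done.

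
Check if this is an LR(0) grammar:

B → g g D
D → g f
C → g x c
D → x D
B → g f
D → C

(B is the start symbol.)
A grammar is LR(0) if no state in the canonical LR(0) collection has:
  - both a shift item (dot before a terminal) and a complete item (shift-reduce conflict), or
  - two or more complete items (reduce-reduce conflict; the accept item [B' → B .] counts as a complete item here).

Augment with B' → B and build the canonical LR(0) collection (I0 = CLOSURE({[B' → . B]}), then GOTO on every symbol after a dot until no new states appear). It has 13 states:
  I0: { [B → . g f], [B → . g g D], [B' → . B] }  — shift
  I1: { [B' → B .] }  — accept
  I2: { [B → g . f], [B → g . g D] }  — shift
  I3: { [B → g f .] }  — reduce
  I4: { [B → g g . D], [C → . g x c], [D → . C], [D → . g f], [D → . x D] }  — shift
  I5: { [D → C .] }  — reduce
  I6: { [B → g g D .] }  — reduce
  I7: { [C → g . x c], [D → g . f] }  — shift
  I8: { [C → . g x c], [D → . C], [D → . g f], [D → . x D], [D → x . D] }  — shift
  I9: { [D → x D .] }  — reduce
  I10: { [D → g f .] }  — reduce
  I11: { [C → g x . c] }  — shift
  I12: { [C → g x c .] }  — reduce

Every state is either a pure shift/goto state or contains exactly one complete item and nothing to shift — no conflicts. The grammar is LR(0).

Answer: Yes, the grammar is LR(0)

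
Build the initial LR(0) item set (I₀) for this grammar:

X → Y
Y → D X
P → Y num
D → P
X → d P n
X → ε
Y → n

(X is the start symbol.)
{ [D → . P], [P → . Y num], [X → . Y], [X → . d P n], [X → .], [X' → . X], [Y → . D X], [Y → . n] }

First, augment the grammar with X' → X
I₀ = CLOSURE({ [X' → . X] }):
  [X' → . X] has the dot before X: add [X → . Y], [X → . d P n], [X → .]
  [X → . Y] has the dot before Y: add [Y → . D X], [Y → . n]
  [Y → . D X] has the dot before D: add [D → . P]
  [D → . P] has the dot before P: add [P → . Y num]
No further items can be added.

I₀ = { [D → . P], [P → . Y num], [X → . Y], [X → . d P n], [X → .], [X' → . X], [Y → . D X], [Y → . n] }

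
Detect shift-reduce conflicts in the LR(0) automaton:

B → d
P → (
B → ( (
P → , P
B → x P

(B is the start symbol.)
No shift-reduce conflicts

Augment with B' → B and build the canonical LR(0) collection (I0 = CLOSURE({[B' → . B]}), then GOTO on every symbol after a dot until no new states appear). It has 10 states:
  I0: { [B → . ( (], [B → . d], [B → . x P], [B' → . B] }  — shift
  I1: { [B → ( . (] }  — shift
  I2: { [B' → B .] }  — accept
  I3: { [B → d .] }  — reduce
  I4: { [B → x . P], [P → . (], [P → . , P] }  — shift
  I5: { [P → ( .] }  — reduce
  I6: { [P → , . P], [P → . (], [P → . , P] }  — shift
  I7: { [B → x P .] }  — reduce
  I8: { [P → , P .] }  — reduce
  I9: { [B → ( ( .] }  — reduce

No state contains both a complete item and a shift item.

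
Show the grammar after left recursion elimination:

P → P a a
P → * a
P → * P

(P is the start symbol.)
P → * a P'
P → * P P'
P' → a a P'
P' → ε

P is directly left-recursive. The standard transformation for
  A → A α₁ | ... | A α_m | β₁ | ... | β_n
is
  A  → β₁ A' | ... | β_n A'
  A' → α₁ A' | ... | α_m A' | ε

P → * a becomes P → * a P'
P → * P becomes P → * P P'
P → P a a becomes P' → a a P'
Add P' → ε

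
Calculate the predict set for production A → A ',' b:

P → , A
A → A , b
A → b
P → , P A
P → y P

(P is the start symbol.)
{ 'b' }

PREDICT(A → A ',' b) = (FIRST(RHS) \ {ε}) ∪ (FOLLOW(A) if ε ∈ FIRST(RHS), i.e. RHS ⇒* ε)
FIRST(A) = { 'b' }
FIRST(A ',' b) = { 'b' }
ε ∉ FIRST(A ',' b), so FOLLOW(A) is not added.
PREDICT(A → A ',' b) = { 'b' }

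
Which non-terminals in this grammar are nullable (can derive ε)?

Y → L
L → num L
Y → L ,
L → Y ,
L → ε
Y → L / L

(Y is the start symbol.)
A non-terminal is nullable if it can derive ε (the empty string): either it has an ε-production, or it has a production whose right-hand side consists entirely of nullable non-terminals.

ε-productions: L → ε
So L is immediately nullable.
Y → L: every symbol on the right is nullable, so Y is nullable too.
Every non-terminal is now nullable.
Nullable = { 'L', 'Y' }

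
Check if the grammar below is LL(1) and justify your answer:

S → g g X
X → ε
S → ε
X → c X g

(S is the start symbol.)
Yes, the grammar is LL(1).

A grammar is LL(1) if for each non-terminal N with multiple productions, the predict sets of those productions are pairwise disjoint, where PREDICT(N → α) = (FIRST(α) \ {ε}) ∪ (FOLLOW(N) if α ⇒* ε).

Relevant sets:
  FOLLOW(S) = { $ }
  FOLLOW(X) = { $, 'g' }

For S:
  PREDICT(S → g g X) = { 'g' }
  PREDICT(S → ε) = { $ }
For X:
  PREDICT(X → ε) = { $, 'g' }
  PREDICT(X → c X g) = { 'c' }

All predict sets are disjoint. The grammar IS LL(1).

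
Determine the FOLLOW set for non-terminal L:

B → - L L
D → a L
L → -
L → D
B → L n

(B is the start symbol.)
{ $, '-', 'a', 'n' }

To compute FOLLOW(L), find every occurrence of L on a right-hand side N → α L β: add FIRST(β) \ {ε}, and if β is empty or nullable also add FOLLOW(N). Iterate to a fixed point.

In B → - L L: L is followed by L, add FIRST(L) \ {ε} = { '-', 'a' }
In B → - L L: L is at the end, add FOLLOW(B)
In D → a L: L is at the end, add FOLLOW(D)
In B → L n: L is followed by n, add FIRST(n) \ {ε} = { 'n' }

The FOLLOW sets referred to above (computed the same way, to a fixed point):
  FOLLOW(B) = { $ }
  FOLLOW(D) = { $, '-', 'a', 'n' }

Taking the union: FOLLOW(L) = { $, '-', 'a', 'n' }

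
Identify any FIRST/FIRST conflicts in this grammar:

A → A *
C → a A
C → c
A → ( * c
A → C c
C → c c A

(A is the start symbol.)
Yes. A → A '*' / A → '(' '*' c on { '(' }; A → A '*' / A → C c on { 'a', 'c' }; C → c / C → c c A on { 'c' }

FIRST sets of the non-terminals at (or reachable through a nullable prefix from) the front of some alternative:
  FIRST(A) = { '(', 'a', 'c' }
  FIRST(C) = { 'a', 'c' }

Productions for A:
  A → A *: FIRST = { '(', 'a', 'c' }
  A → ( * c: FIRST = { '(' }
  A → C c: FIRST = { 'a', 'c' }
Productions for C:
  C → a A: FIRST = { 'a' }
  C → c: FIRST = { 'c' }
  C → c c A: FIRST = { 'c' }

Conflict for A: A → A * and A → ( * c
  Overlap: { '(' }
Conflict for A: A → A * and A → C c
  Overlap: { 'a', 'c' }
Conflict for C: C → c and C → c c A
  Overlap: { 'c' }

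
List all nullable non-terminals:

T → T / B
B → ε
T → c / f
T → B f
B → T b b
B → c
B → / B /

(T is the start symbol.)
{ 'B' }

A non-terminal is nullable if it can derive ε (the empty string): either it has an ε-production, or it has a production whose right-hand side consists entirely of nullable non-terminals.

ε-productions: B → ε
So B is immediately nullable.
No further non-terminal can be added: every production for the remaining non-terminals contains a terminal or a non-nullable non-terminal.
Nullable = { 'B' }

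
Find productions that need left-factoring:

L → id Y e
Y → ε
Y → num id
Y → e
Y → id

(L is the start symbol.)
No, left-factoring is not needed

Left-factoring is needed when two productions for the same non-terminal
share a common prefix on the right-hand side.

Productions for Y:
  Y → ε
  Y → num id
  Y → e
  Y → id

No common prefixes found.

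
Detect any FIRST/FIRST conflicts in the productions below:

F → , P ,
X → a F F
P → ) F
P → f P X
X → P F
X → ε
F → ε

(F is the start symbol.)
No FIRST/FIRST conflicts.

FIRST sets of the non-terminals at (or reachable through a nullable prefix from) the front of some alternative:
  FIRST(P) = { ')', 'f' }

Productions for F:
  F → , P ,: FIRST = { ',' }
  F → ε: FIRST = { ε }
Productions for X:
  X → a F F: FIRST = { 'a' }
  X → P F: FIRST = { ')', 'f' }
  X → ε: FIRST = { ε }
Productions for P:
  P → ) F: FIRST = { ')' }
  P → f P X: FIRST = { 'f' }

All alternatives of each non-terminal have pairwise disjoint FIRST sets.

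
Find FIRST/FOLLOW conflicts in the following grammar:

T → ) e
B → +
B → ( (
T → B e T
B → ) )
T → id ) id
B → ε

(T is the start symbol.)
A FIRST/FOLLOW conflict occurs when a non-terminal N has a nullable alternative N → β (β ⇒* ε) and another alternative N → α with FIRST(α) ∩ FOLLOW(N) ≠ ∅: on such a lookahead the parser cannot decide between expanding α and letting N vanish via β.

Nullable non-terminals: B.

B: nullable alternative(s) B → ε; FOLLOW(B) = { 'e' }
  B → +: FIRST \ {ε} = { '+' } — disjoint from FOLLOW(B)
  B → ( (: FIRST \ {ε} = { '(' } — disjoint from FOLLOW(B)
  B → ) ): FIRST \ {ε} = { ')' } — disjoint from FOLLOW(B)
  B → ε: FIRST \ {ε} = { } — this is the only nullable alternative, skip

T has no nullable alternative, so no FIRST/FOLLOW check is needed there.

No FIRST/FOLLOW conflicts found.

Answer: No FIRST/FOLLOW conflicts.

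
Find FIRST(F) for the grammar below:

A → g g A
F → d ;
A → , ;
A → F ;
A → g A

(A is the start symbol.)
From F → d ;:
  - d is a terminal: add 'd' and stop

Collecting: FIRST(F) = { 'd' }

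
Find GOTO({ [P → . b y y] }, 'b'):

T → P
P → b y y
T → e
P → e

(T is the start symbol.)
{ [P → b . y y] }

GOTO(I, 'b') = CLOSURE({ [A → αX.β] : [A → α.Xβ] ∈ I, X = 'b' })

Items with dot before 'b', with the dot advanced:
  [P → . b y y] → [P → b . y y]
Closure adds nothing (no advanced item has the dot before a non-terminal).

GOTO = { [P → b . y y] }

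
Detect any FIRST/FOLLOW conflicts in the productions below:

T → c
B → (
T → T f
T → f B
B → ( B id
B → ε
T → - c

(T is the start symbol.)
No FIRST/FOLLOW conflicts.

A FIRST/FOLLOW conflict occurs when a non-terminal N has a nullable alternative N → β (β ⇒* ε) and another alternative N → α with FIRST(α) ∩ FOLLOW(N) ≠ ∅: on such a lookahead the parser cannot decide between expanding α and letting N vanish via β.

Nullable non-terminals: B.

B: nullable alternative(s) B → ε; FOLLOW(B) = { $, 'f', 'id' }
  B → (: FIRST \ {ε} = { '(' } — disjoint from FOLLOW(B)
  B → ( B id: FIRST \ {ε} = { '(' } — disjoint from FOLLOW(B)
  B → ε: FIRST \ {ε} = { } — this is the only nullable alternative, skip

T has no nullable alternative, so no FIRST/FOLLOW check is needed there.

No FIRST/FOLLOW conflicts found.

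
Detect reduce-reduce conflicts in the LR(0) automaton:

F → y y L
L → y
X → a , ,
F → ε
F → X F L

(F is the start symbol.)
Augment with F' → F and build the canonical LR(0) collection (I0 = CLOSURE({[F' → . F]}), then GOTO on every symbol after a dot until no new states appear). It has 12 states:
  I0: { [F → . X F L], [F → . y y L], [F → .], [F' → . F], [X → . a , ,] }  — shift, reduce
  I1: { [F' → F .] }  — accept
  I2: { [F → . X F L], [F → . y y L], [F → .], [F → X . F L], [X → . a , ,] }  — shift, reduce
  I3: { [X → a . , ,] }  — shift
  I4: { [F → y . y L] }  — shift
  I5: { [F → y y . L], [L → . y] }  — shift
  I6: { [F → y y L .] }  — reduce
  I7: { [L → y .] }  — reduce
  I8: { [X → a , . ,] }  — shift
  I9: { [X → a , , .] }  — reduce
  I10: { [F → X F . L], [L → . y] }  — shift
  I11: { [F → X F L .] }  — reduce

No state contains more than one complete item.

Answer: No reduce-reduce conflicts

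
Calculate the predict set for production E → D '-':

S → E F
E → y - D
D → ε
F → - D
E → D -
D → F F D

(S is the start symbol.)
{ '-' }

PREDICT(E → D '-') = (FIRST(RHS) \ {ε}) ∪ (FOLLOW(E) if ε ∈ FIRST(RHS), i.e. RHS ⇒* ε)
FIRST(D) = { '-', ε }
FIRST(D '-') = { '-' }
ε ∉ FIRST(D '-'), so FOLLOW(E) is not added.
PREDICT(E → D '-') = { '-' }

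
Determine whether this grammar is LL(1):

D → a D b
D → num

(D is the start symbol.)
Yes, the grammar is LL(1).

For D:
  PREDICT(D → a D b) = { 'a' }
  PREDICT(D → num) = { 'num' }

All predict sets are disjoint. The grammar IS LL(1).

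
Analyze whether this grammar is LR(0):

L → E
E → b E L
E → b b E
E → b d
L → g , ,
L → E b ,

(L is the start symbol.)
No. Shift-reduce conflict between [L → E .] and [L → E . b ,]

A grammar is LR(0) if no state in the canonical LR(0) collection has:
  - both a shift item (dot before a terminal) and a complete item (shift-reduce conflict), or
  - two or more complete items (reduce-reduce conflict; the accept item [L' → L .] counts as a complete item here).

Augment with L' → L and build the canonical LR(0) collection (I0 = CLOSURE({[L' → . L]}), then GOTO on every symbol after a dot until no new states appear). It has 14 states:
  I0: { [E → . b E L], [E → . b b E], [E → . b d], [L → . E b ,], [L → . E], [L → . g , ,], [L' → . L] }  — shift
  I1: { [L → E . b ,], [L → E .] }  — shift, reduce
  I2: { [L' → L .] }  — accept
  I3: { [E → . b E L], [E → . b b E], [E → . b d], [E → b . E L], [E → b . b E], [E → b . d] }  — shift
  I4: { [L → g . , ,] }  — shift
  I5: { [L → g , . ,] }  — shift
  I6: { [L → g , , .] }  — reduce
  I7: { [E → . b E L], [E → . b b E], [E → . b d], [E → b E . L], [L → . E b ,], [L → . E], [L → . g , ,] }  — shift
  I8: { [E → . b E L], [E → . b b E], [E → . b d], [E → b . E L], [E → b . b E], [E → b . d], [E → b b . E] }  — shift
  I9: { [E → b d .] }  — reduce
  I10: { [E → . b E L], [E → . b b E], [E → . b d], [E → b E . L], [E → b b E .], [L → . E b ,], [L → . E], [L → . g , ,] }  — shift, reduce
  I11: { [E → b E L .] }  — reduce
  I12: { [L → E b . ,] }  — shift
  I13: { [L → E b , .] }  — reduce

Conflict in state I1:
  Shift-reduce conflict between [L → E .] and [L → E . b ,]
So the grammar is NOT LR(0).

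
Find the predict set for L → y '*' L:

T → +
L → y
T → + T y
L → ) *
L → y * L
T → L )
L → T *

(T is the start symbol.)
PREDICT(L → y '*' L) = (FIRST(RHS) \ {ε}) ∪ (FOLLOW(L) if ε ∈ FIRST(RHS), i.e. RHS ⇒* ε)
FIRST(y '*' L) = { 'y' }
ε ∉ FIRST(y '*' L), so FOLLOW(L) is not added.
PREDICT(L → y '*' L) = { 'y' }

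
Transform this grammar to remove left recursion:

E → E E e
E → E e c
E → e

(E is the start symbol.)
E is directly left-recursive. The standard transformation for
  A → A α₁ | ... | A α_m | β₁ | ... | β_n
is
  A  → β₁ A' | ... | β_n A'
  A' → α₁ A' | ... | α_m A' | ε

E → e becomes E → e E'
E → E E e becomes E' → E e E'
E → E e c becomes E' → e c E'
Add E' → ε

Resulting grammar:
E → e E'
E' → E e E'
E' → e c E'
E' → ε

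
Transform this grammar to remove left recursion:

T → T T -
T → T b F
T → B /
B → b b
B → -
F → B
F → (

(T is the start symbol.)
T is directly left-recursive. The standard transformation for
  A → A α₁ | ... | A α_m | β₁ | ... | β_n
is
  A  → β₁ A' | ... | β_n A'
  A' → α₁ A' | ... | α_m A' | ε

T → B / becomes T → B / T'
T → T T - becomes T' → T - T'
T → T b F becomes T' → b F T'
Add T' → ε

Productions for other non-terminals are unchanged:
  B → b b
  B → -
  F → B
  F → (

Resulting grammar:
T → B / T'
T' → T - T'
T' → b F T'
T' → ε
B → b b
B → -
F → B
F → (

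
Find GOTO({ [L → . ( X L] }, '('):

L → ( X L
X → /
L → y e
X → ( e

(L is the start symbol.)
GOTO(I, '(') = CLOSURE({ [A → αX.β] : [A → α.Xβ] ∈ I, X = '(' })

Items with dot before '(', with the dot advanced:
  [L → . ( X L] → [L → ( . X L]
Closure of the advanced items:
  [L → ( . X L] has the dot before X: add [X → . /], [X → . ( e]

GOTO = { [L → ( . X L], [X → . ( e], [X → . /] }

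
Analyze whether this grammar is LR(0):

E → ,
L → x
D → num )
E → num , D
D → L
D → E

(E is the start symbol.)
A grammar is LR(0) if no state in the canonical LR(0) collection has:
  - both a shift item (dot before a terminal) and a complete item (shift-reduce conflict), or
  - two or more complete items (reduce-reduce conflict; the accept item [E' → E .] counts as a complete item here).

Augment with E' → E and build the canonical LR(0) collection (I0 = CLOSURE({[E' → . E]}), then GOTO on every symbol after a dot until no new states appear). It has 11 states:
  I0: { [E → . ,], [E → . num , D], [E' → . E] }  — shift
  I1: { [E → , .] }  — reduce
  I2: { [E' → E .] }  — accept
  I3: { [E → num . , D] }  — shift
  I4: { [D → . E], [D → . L], [D → . num )], [E → . ,], [E → . num , D], [E → num , . D], [L → . x] }  — shift
  I5: { [E → num , D .] }  — reduce
  I6: { [D → E .] }  — reduce
  I7: { [D → L .] }  — reduce
  I8: { [D → num . )], [E → num . , D] }  — shift
  I9: { [L → x .] }  — reduce
  I10: { [D → num ) .] }  — reduce

Every state is either a pure shift/goto state or contains exactly one complete item and nothing to shift — no conflicts. The grammar is LR(0).

Answer: Yes, the grammar is LR(0)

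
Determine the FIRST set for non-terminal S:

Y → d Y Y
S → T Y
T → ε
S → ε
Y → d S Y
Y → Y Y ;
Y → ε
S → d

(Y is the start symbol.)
To compute FIRST(S), examine every production with S on the left-hand side, reading each right-hand side left to right until a non-nullable symbol is reached.

FIRST sets of the other non-terminals involved (by the same procedure, iterated to a fixed point):
  FIRST(T) = { ε }
  FIRST(Y) = { ';', 'd', ε }

From S → T Y:
  - T is a non-terminal: add FIRST(T) \ {ε} = { }
    T is nullable, so continue to the next symbol
  - Y is a non-terminal: add FIRST(Y) \ {ε} = { ';', 'd' }
    Y is nullable and nothing follows, so the whole right-hand side can vanish: ε ∈ FIRST(S)
From S → ε:
  - ε-production, so ε ∈ FIRST(S)
From S → d:
  - d is a terminal: add 'd' and stop

Collecting: FIRST(S) = { ';', 'd', ε }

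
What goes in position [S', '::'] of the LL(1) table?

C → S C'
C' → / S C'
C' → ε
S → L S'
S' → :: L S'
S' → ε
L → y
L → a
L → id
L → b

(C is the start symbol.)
To find M[S', '::'], we find productions for S' where '::' is in the predict set (PREDICT(N → α) = (FIRST(α) \ {ε}) ∪ (FOLLOW(N) if α ⇒* ε)).

Relevant sets:
  FOLLOW(S') = { $, '/' }

S' → :: L S': PREDICT = { '::' }
  '::' is in predict set, so this production goes in M[S', '::']
S' → ε: PREDICT = { $, '/' }

M[S', '::'] = S' → :: L S'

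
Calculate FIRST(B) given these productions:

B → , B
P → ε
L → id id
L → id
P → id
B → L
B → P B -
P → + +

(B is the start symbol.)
FIRST sets of the other non-terminals involved (by the same procedure, iterated to a fixed point):
  FIRST(L) = { 'id' }
  FIRST(P) = { '+', 'id', ε }

From B → , B:
  - ',' is a terminal: add ',' and stop
From B → L:
  - L is a non-terminal: add FIRST(L) \ {ε} = { 'id' }
    L is not nullable, so stop
From B → P B -:
  - P is a non-terminal: add FIRST(P) \ {ε} = { '+', 'id' }
    P is nullable, so continue to the next symbol
  - B is the symbol being defined: contributes nothing new
    B is not nullable, so stop

Collecting: FIRST(B) = { '+', ',', 'id' }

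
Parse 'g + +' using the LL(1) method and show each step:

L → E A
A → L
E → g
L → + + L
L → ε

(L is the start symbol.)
Stack is shown with the top on the left.

Stack    Input    Action
------------------------
L $      g + + $  output L → E A
E A $    g + + $  output E → g
g A $    g + + $  match 'g'
A $      + + $    output A → L
L $      + + $    output L → + + L
+ + L $  + + $    match '+'
+ L $    + $      match '+'
L $      $        output L → ε
$        $        accept

The string is accepted.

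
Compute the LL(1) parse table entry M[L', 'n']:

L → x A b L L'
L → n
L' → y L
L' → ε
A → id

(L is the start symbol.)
To find M[L', 'n'], we find productions for L' where 'n' is in the predict set (PREDICT(N → α) = (FIRST(α) \ {ε}) ∪ (FOLLOW(N) if α ⇒* ε)).

Relevant sets:
  FOLLOW(L') = { $, 'y' }

L' → y L: PREDICT = { 'y' }
L' → ε: PREDICT = { $, 'y' }

M[L', 'n'] is empty (no production applies)

Answer: Empty (error entry)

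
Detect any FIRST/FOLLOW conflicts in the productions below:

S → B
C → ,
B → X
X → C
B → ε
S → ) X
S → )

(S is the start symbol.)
No FIRST/FOLLOW conflicts.

A FIRST/FOLLOW conflict occurs when a non-terminal N has a nullable alternative N → β (β ⇒* ε) and another alternative N → α with FIRST(α) ∩ FOLLOW(N) ≠ ∅: on such a lookahead the parser cannot decide between expanding α and letting N vanish via β.

Nullable non-terminals: B, S.
FIRST sets used below: FIRST(X) = { ',' }, FIRST(B) = { ',', ε }

B: nullable alternative(s) B → ε; FOLLOW(B) = { $ }
  B → X: FIRST \ {ε} = { ',' } — disjoint from FOLLOW(B)
  B → ε: FIRST \ {ε} = { } — this is the only nullable alternative, skip

S: nullable alternative(s) S → B; FOLLOW(S) = { $ }
  S → B: FIRST \ {ε} = { ',' } — this is the only nullable alternative, skip
  S → ) X: FIRST \ {ε} = { ')' } — disjoint from FOLLOW(S)
  S → ): FIRST \ {ε} = { ')' } — disjoint from FOLLOW(S)

C, X have no nullable alternative, so no FIRST/FOLLOW check is needed there.

No FIRST/FOLLOW conflicts found.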